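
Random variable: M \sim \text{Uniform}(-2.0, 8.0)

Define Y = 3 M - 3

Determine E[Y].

For Y = 3M - 3:
E[Y] = 3 * E[M] - 3
E[M] = (-2 + 8)/2 = 3
E[Y] = 3 * 3 - 3 = 6

6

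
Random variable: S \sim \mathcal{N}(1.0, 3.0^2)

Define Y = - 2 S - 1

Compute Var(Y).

For Y = aS + b: Var(Y) = a² * Var(S)
Var(S) = 3.0^2 = 9
Var(Y) = (-2)² * 9 = 4 * 9 = 36

36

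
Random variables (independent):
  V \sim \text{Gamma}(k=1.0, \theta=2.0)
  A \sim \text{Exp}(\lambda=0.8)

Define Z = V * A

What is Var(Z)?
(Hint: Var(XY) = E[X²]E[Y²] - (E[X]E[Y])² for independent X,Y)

Var(XY) = E[X²]E[Y²] - (E[X]E[Y])²
E[V] = 2, Var(V) = 4
E[A] = 1.25, Var(A) = 1.5625
E[V²] = 4 + 2² = 8
E[A²] = 1.5625 + 1.25² = 3.125
Var(Z) = 8*3.125 - (2*1.25)²
= 25 - 6.25 = 18.75

18.75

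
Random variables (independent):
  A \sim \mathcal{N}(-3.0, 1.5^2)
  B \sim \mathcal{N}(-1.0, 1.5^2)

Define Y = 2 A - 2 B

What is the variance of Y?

For independent RVs: Var(aX + bY) = a²Var(X) + b²Var(Y)
Var(A) = 2.25
Var(B) = 2.25
Var(Y) = 2²*2.25 + (-2)²*2.25
= 4*2.25 + 4*2.25 = 18

18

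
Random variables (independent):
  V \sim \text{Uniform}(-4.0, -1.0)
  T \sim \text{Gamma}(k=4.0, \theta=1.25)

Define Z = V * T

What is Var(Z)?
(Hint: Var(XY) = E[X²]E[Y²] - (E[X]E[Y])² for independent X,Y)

Var(XY) = E[X²]E[Y²] - (E[X]E[Y])²
E[V] = -2.5, Var(V) = 0.75
E[T] = 5, Var(T) = 6.25
E[V²] = 0.75 + (-2.5)² = 7
E[T²] = 6.25 + 5² = 31.25
Var(Z) = 7*31.25 - (-2.5*5)²
= 218.75 - 156.25 = 62.5

62.5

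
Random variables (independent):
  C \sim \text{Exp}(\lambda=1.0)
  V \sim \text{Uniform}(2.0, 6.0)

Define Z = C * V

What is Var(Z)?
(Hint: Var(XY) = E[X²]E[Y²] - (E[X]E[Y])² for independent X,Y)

Var(XY) = E[X²]E[Y²] - (E[X]E[Y])²
E[C] = 1, Var(C) = 1
E[V] = 4, Var(V) = 1.3333333
E[C²] = 1 + 1² = 2
E[V²] = 1.3333333 + 4² = 17.333333
Var(Z) = 2*17.333333 - (1*4)²
= 34.666667 - 16 = 18.666667

18.666667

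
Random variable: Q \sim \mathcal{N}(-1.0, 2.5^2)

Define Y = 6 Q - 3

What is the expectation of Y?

For Y = 6Q - 3:
E[Y] = 6 * E[Q] - 3
E[Q] = -1.0 = -1
E[Y] = 6 * (-1) - 3 = -9

-9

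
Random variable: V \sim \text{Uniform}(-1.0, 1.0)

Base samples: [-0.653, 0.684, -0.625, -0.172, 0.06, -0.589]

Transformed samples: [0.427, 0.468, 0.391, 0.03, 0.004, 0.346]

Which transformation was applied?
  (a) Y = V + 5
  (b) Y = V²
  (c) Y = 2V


Checking option (b) Y = V²:
  V = -0.653 -> Y = 0.427 ✓
  V = 0.684 -> Y = 0.468 ✓
  V = -0.625 -> Y = 0.391 ✓
All samples match this transformation.

(b) V²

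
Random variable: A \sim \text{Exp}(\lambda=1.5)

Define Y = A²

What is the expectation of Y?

E[A²] = Var(A) + (E[A])² = 0.44444444 + 0.44444444 = 0.88888889

0.88888889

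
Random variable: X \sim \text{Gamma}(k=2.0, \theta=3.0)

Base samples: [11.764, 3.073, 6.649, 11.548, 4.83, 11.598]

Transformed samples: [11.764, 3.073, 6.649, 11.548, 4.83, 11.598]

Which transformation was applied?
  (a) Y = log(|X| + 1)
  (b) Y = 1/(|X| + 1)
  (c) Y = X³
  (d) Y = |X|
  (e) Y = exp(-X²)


Checking option (d) Y = |X|:
  X = 11.764 -> Y = 11.764 ✓
  X = 3.073 -> Y = 3.073 ✓
  X = 6.649 -> Y = 6.649 ✓
All samples match this transformation.

(d) |X|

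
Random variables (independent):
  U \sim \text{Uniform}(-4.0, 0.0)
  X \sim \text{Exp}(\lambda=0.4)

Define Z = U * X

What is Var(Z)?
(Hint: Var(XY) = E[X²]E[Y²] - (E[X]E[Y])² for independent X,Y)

Var(XY) = E[X²]E[Y²] - (E[X]E[Y])²
E[U] = -2, Var(U) = 1.3333333
E[X] = 2.5, Var(X) = 6.25
E[U²] = 1.3333333 + (-2)² = 5.3333333
E[X²] = 6.25 + 2.5² = 12.5
Var(Z) = 5.3333333*12.5 - (-2*2.5)²
= 66.666667 - 25 = 41.666667

41.666667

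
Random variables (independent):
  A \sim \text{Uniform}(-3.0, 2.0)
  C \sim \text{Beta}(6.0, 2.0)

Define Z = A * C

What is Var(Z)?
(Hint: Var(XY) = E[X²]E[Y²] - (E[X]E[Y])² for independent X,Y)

Var(XY) = E[X²]E[Y²] - (E[X]E[Y])²
E[A] = -0.5, Var(A) = 2.0833333
E[C] = 0.75, Var(C) = 0.020833333
E[A²] = 2.0833333 + (-0.5)² = 2.3333333
E[C²] = 0.020833333 + 0.75² = 0.58333333
Var(Z) = 2.3333333*0.58333333 - (-0.5*0.75)²
= 1.3611111 - 0.140625 = 1.2204861

1.2204861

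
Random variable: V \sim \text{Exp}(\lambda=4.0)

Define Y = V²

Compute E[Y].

E[V²] = Var(V) + (E[V])² = 0.0625 + 0.0625 = 0.125

0.125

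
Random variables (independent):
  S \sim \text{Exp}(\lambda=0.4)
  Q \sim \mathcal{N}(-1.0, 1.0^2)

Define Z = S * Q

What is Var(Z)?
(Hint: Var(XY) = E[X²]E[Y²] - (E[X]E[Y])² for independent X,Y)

Var(XY) = E[X²]E[Y²] - (E[X]E[Y])²
E[S] = 2.5, Var(S) = 6.25
E[Q] = -1, Var(Q) = 1
E[S²] = 6.25 + 2.5² = 12.5
E[Q²] = 1 + (-1)² = 2
Var(Z) = 12.5*2 - (2.5*(-1))²
= 25 - 6.25 = 18.75

18.75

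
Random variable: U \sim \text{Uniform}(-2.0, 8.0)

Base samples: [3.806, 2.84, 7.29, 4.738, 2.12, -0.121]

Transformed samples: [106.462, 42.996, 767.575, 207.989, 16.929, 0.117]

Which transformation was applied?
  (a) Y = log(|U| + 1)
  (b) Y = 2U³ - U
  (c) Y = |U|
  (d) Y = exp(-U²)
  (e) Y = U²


Checking option (b) Y = 2U³ - U:
  U = 3.806 -> Y = 106.462 ✓
  U = 2.84 -> Y = 42.996 ✓
  U = 7.29 -> Y = 767.575 ✓
All samples match this transformation.

(b) 2U³ - U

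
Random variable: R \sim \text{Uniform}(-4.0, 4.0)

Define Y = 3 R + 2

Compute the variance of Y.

For Y = aR + b: Var(Y) = a² * Var(R)
Var(R) = (4 + 4)^2/12 = 5.3333333
Var(Y) = 3² * 5.3333333 = 9 * 5.3333333 = 48

48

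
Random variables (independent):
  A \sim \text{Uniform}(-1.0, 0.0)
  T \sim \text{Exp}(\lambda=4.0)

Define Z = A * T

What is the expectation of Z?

For independent RVs: E[XY] = E[X]*E[Y]
E[A] = -0.5
E[T] = 0.25
E[Z] = -0.5 * 0.25 = -0.125

-0.125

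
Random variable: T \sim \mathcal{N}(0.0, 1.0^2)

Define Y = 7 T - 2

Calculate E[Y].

For Y = 7T - 2:
E[Y] = 7 * E[T] - 2
E[T] = 0.0 = 0
E[Y] = 7 * 0 - 2 = -2

-2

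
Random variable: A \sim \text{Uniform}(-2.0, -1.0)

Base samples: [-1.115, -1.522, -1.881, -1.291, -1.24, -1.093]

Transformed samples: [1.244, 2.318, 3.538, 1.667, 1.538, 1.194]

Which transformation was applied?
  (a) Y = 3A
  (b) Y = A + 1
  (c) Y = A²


Checking option (c) Y = A²:
  A = -1.115 -> Y = 1.244 ✓
  A = -1.522 -> Y = 2.318 ✓
  A = -1.881 -> Y = 3.538 ✓
All samples match this transformation.

(c) A²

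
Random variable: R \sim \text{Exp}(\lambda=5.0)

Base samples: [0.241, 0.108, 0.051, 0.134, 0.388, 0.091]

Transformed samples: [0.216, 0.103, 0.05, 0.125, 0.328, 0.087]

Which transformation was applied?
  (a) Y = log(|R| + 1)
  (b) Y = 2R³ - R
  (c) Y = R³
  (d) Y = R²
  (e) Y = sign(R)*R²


Checking option (a) Y = log(|R| + 1):
  R = 0.241 -> Y = 0.216 ✓
  R = 0.108 -> Y = 0.103 ✓
  R = 0.051 -> Y = 0.05 ✓
All samples match this transformation.

(a) log(|R| + 1)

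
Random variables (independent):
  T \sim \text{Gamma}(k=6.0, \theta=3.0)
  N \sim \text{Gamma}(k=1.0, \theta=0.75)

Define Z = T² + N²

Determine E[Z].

E[Z] = E[T²] + E[N²]
E[T²] = Var(T) + E[T]² = 54 + 324 = 378
E[N²] = Var(N) + E[N]² = 0.5625 + 0.5625 = 1.125
E[Z] = 378 + 1.125 = 379.125

379.125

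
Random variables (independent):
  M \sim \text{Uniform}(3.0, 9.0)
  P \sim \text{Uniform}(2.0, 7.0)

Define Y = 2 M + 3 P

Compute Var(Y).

For independent RVs: Var(aX + bY) = a²Var(X) + b²Var(Y)
Var(M) = 3
Var(P) = 2.0833333
Var(Y) = 2²*3 + 3²*2.0833333
= 4*3 + 9*2.0833333 = 30.75

30.75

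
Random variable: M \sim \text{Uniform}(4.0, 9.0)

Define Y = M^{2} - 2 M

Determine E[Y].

E[Y] = 1*E[M²] - 2*E[M]
E[M] = 6.5
E[M²] = Var(M) + (E[M])² = 2.0833333 + 42.25 = 44.333333
E[Y] = 1*44.333333 - 2*6.5 = 31.333333

31.333333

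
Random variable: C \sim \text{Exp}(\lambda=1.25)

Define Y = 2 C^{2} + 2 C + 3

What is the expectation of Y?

E[Y] = 2*E[C²] + 2*E[C] + 3
E[C] = 0.8
E[C²] = Var(C) + (E[C])² = 0.64 + 0.64 = 1.28
E[Y] = 2*1.28 + 2*0.8 + 3 = 7.16

7.16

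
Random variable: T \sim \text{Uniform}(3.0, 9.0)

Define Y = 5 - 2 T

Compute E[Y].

For Y = -2T + 5:
E[Y] = -2 * E[T] + 5
E[T] = (3 + 9)/2 = 6
E[Y] = -2 * 6 + 5 = -7

-7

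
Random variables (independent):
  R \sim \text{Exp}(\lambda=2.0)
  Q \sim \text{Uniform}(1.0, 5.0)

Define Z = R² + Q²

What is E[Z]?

E[Z] = E[R²] + E[Q²]
E[R²] = Var(R) + E[R]² = 0.25 + 0.25 = 0.5
E[Q²] = Var(Q) + E[Q]² = 1.3333333 + 9 = 10.333333
E[Z] = 0.5 + 10.333333 = 10.833333

10.833333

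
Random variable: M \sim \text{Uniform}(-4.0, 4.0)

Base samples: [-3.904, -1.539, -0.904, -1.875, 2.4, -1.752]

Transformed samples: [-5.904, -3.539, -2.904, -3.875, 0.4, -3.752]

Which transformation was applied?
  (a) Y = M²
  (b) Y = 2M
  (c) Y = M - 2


Checking option (c) Y = M - 2:
  M = -3.904 -> Y = -5.904 ✓
  M = -1.539 -> Y = -3.539 ✓
  M = -0.904 -> Y = -2.904 ✓
All samples match this transformation.

(c) M - 2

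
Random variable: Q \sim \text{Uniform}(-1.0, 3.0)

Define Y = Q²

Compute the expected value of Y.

Using E[X²] = Var(X) + (E[X])²:
E[Q] = 1
Var(Q) = (3 + 1)^2/12 = 1.3333333
E[Q²] = 1.3333333 + 1² = 1.3333333 + 1 = 2.3333333

2.3333333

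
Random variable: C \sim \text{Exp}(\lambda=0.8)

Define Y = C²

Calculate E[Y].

Using E[X²] = Var(X) + (E[X])²:
E[C] = 1.25
Var(C) = 1/0.8^2 = 1.5625
E[C²] = 1.5625 + 1.25² = 1.5625 + 1.5625 = 3.125

3.125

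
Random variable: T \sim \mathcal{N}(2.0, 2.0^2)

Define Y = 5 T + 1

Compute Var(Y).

For Y = aT + b: Var(Y) = a² * Var(T)
Var(T) = 2.0^2 = 4
Var(Y) = 5² * 4 = 25 * 4 = 100

100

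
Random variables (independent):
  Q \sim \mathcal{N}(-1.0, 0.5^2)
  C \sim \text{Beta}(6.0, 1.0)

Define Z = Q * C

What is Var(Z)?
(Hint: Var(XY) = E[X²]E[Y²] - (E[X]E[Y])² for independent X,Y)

Var(XY) = E[X²]E[Y²] - (E[X]E[Y])²
E[Q] = -1, Var(Q) = 0.25
E[C] = 0.85714286, Var(C) = 0.015306122
E[Q²] = 0.25 + (-1)² = 1.25
E[C²] = 0.015306122 + 0.85714286² = 0.75
Var(Z) = 1.25*0.75 - (-1*0.85714286)²
= 0.9375 - 0.73469388 = 0.20280612

0.20280612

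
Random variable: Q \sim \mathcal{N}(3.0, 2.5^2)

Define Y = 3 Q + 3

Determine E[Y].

For Y = 3Q + 3:
E[Y] = 3 * E[Q] + 3
E[Q] = 3.0 = 3
E[Y] = 3 * 3 + 3 = 12

12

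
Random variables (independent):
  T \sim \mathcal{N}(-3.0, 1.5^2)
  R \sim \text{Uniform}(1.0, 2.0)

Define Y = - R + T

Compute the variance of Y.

For independent RVs: Var(aX + bY) = a²Var(X) + b²Var(Y)
Var(T) = 2.25
Var(R) = 0.083333333
Var(Y) = 1²*2.25 + (-1)²*0.083333333
= 1*2.25 + 1*0.083333333 = 2.3333333

2.3333333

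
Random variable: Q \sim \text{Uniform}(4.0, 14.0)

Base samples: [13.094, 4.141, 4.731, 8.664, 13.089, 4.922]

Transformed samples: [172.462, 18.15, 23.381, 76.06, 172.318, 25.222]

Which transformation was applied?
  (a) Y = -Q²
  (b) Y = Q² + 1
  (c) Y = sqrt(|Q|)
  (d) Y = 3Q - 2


Checking option (b) Y = Q² + 1:
  Q = 13.094 -> Y = 172.462 ✓
  Q = 4.141 -> Y = 18.15 ✓
  Q = 4.731 -> Y = 23.381 ✓
All samples match this transformation.

(b) Q² + 1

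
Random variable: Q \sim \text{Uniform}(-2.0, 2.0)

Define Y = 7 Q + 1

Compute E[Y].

For Y = 7Q + 1:
E[Y] = 7 * E[Q] + 1
E[Q] = (-2 + 2)/2 = 0
E[Y] = 7 * 0 + 1 = 1

1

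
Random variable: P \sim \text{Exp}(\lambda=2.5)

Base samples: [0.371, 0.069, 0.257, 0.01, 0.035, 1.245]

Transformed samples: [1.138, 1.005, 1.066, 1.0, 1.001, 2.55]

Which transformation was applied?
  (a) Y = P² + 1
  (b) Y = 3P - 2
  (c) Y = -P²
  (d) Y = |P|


Checking option (a) Y = P² + 1:
  P = 0.371 -> Y = 1.138 ✓
  P = 0.069 -> Y = 1.005 ✓
  P = 0.257 -> Y = 1.066 ✓
All samples match this transformation.

(a) P² + 1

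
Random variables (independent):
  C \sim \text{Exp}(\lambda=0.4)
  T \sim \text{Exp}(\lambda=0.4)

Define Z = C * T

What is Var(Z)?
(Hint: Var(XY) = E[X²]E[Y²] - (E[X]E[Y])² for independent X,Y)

Var(XY) = E[X²]E[Y²] - (E[X]E[Y])²
E[C] = 2.5, Var(C) = 6.25
E[T] = 2.5, Var(T) = 6.25
E[C²] = 6.25 + 2.5² = 12.5
E[T²] = 6.25 + 2.5² = 12.5
Var(Z) = 12.5*12.5 - (2.5*2.5)²
= 156.25 - 39.0625 = 117.1875

117.1875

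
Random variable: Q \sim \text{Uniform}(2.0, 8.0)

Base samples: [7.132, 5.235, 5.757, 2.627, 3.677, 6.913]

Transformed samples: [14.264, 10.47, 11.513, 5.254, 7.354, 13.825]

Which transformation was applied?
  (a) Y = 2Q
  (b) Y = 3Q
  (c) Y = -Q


Checking option (a) Y = 2Q:
  Q = 7.132 -> Y = 14.264 ✓
  Q = 5.235 -> Y = 10.47 ✓
  Q = 5.757 -> Y = 11.513 ✓
All samples match this transformation.

(a) 2Q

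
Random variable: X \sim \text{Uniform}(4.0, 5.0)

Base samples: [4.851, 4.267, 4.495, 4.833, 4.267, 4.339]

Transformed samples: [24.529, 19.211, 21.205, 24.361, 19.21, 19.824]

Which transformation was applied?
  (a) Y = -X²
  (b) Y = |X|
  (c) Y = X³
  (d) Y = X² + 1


Checking option (d) Y = X² + 1:
  X = 4.851 -> Y = 24.529 ✓
  X = 4.267 -> Y = 19.211 ✓
  X = 4.495 -> Y = 21.205 ✓
All samples match this transformation.

(d) X² + 1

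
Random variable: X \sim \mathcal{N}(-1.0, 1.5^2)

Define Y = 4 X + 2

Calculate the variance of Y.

For Y = aX + b: Var(Y) = a² * Var(X)
Var(X) = 1.5^2 = 2.25
Var(Y) = 4² * 2.25 = 16 * 2.25 = 36

36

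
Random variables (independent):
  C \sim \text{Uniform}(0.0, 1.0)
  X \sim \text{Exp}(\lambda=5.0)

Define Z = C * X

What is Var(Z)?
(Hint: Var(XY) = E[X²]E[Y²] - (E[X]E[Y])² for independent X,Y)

Var(XY) = E[X²]E[Y²] - (E[X]E[Y])²
E[C] = 0.5, Var(C) = 0.083333333
E[X] = 0.2, Var(X) = 0.04
E[C²] = 0.083333333 + 0.5² = 0.33333333
E[X²] = 0.04 + 0.2² = 0.08
Var(Z) = 0.33333333*0.08 - (0.5*0.2)²
= 0.026666667 - 0.01 = 0.016666667

0.016666667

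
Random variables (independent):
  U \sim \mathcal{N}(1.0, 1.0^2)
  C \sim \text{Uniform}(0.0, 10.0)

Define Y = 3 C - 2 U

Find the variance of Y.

For independent RVs: Var(aX + bY) = a²Var(X) + b²Var(Y)
Var(U) = 1
Var(C) = 8.3333333
Var(Y) = (-2)²*1 + 3²*8.3333333
= 4*1 + 9*8.3333333 = 79

79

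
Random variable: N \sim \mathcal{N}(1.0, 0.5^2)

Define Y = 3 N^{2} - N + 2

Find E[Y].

E[Y] = 3*E[N²] - 1*E[N] + 2
E[N] = 1
E[N²] = Var(N) + (E[N])² = 0.25 + 1 = 1.25
E[Y] = 3*1.25 - 1*1 + 2 = 4.75

4.75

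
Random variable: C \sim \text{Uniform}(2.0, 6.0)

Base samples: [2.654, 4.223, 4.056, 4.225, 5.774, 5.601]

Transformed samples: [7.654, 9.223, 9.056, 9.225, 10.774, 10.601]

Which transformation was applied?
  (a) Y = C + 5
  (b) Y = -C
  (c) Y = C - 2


Checking option (a) Y = C + 5:
  C = 2.654 -> Y = 7.654 ✓
  C = 4.223 -> Y = 9.223 ✓
  C = 4.056 -> Y = 9.056 ✓
All samples match this transformation.

(a) C + 5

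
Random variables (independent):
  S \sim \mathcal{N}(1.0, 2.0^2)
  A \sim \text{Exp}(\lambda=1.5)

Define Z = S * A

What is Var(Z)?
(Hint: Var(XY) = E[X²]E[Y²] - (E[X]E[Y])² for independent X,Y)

Var(XY) = E[X²]E[Y²] - (E[X]E[Y])²
E[S] = 1, Var(S) = 4
E[A] = 0.66666667, Var(A) = 0.44444444
E[S²] = 4 + 1² = 5
E[A²] = 0.44444444 + 0.66666667² = 0.88888889
Var(Z) = 5*0.88888889 - (1*0.66666667)²
= 4.4444444 - 0.44444444 = 4

4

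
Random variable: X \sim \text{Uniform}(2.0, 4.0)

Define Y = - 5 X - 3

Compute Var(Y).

For Y = aX + b: Var(Y) = a² * Var(X)
Var(X) = (4 - 2)^2/12 = 0.33333333
Var(Y) = (-5)² * 0.33333333 = 25 * 0.33333333 = 8.3333333

8.3333333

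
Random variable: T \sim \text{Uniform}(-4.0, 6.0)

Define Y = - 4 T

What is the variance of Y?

For Y = aT + b: Var(Y) = a² * Var(T)
Var(T) = (6 + 4)^2/12 = 8.3333333
Var(Y) = (-4)² * 8.3333333 = 16 * 8.3333333 = 133.33333

133.33333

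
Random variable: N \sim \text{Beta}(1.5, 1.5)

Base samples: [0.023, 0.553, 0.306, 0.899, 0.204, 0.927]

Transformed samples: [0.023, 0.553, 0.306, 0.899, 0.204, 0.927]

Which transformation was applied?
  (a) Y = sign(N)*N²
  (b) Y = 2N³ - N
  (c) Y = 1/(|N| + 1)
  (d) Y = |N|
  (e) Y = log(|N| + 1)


Checking option (d) Y = |N|:
  N = 0.023 -> Y = 0.023 ✓
  N = 0.553 -> Y = 0.553 ✓
  N = 0.306 -> Y = 0.306 ✓
All samples match this transformation.

(d) |N|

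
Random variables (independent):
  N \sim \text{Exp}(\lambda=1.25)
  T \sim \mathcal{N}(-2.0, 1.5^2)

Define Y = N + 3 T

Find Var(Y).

For independent RVs: Var(aX + bY) = a²Var(X) + b²Var(Y)
Var(N) = 0.64
Var(T) = 2.25
Var(Y) = 1²*0.64 + 3²*2.25
= 1*0.64 + 9*2.25 = 20.89

20.89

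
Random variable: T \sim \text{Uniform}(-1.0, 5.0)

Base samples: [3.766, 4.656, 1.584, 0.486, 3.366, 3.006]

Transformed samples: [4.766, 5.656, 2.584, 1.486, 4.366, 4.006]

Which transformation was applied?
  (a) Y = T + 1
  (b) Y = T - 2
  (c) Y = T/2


Checking option (a) Y = T + 1:
  T = 3.766 -> Y = 4.766 ✓
  T = 4.656 -> Y = 5.656 ✓
  T = 1.584 -> Y = 2.584 ✓
All samples match this transformation.

(a) T + 1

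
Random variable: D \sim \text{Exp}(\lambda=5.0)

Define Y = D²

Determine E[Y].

E[D²] = Var(D) + (E[D])² = 0.04 + 0.04 = 0.08

0.08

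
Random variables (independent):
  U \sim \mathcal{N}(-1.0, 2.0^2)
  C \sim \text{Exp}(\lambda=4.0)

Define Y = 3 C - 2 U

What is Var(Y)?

For independent RVs: Var(aX + bY) = a²Var(X) + b²Var(Y)
Var(U) = 4
Var(C) = 0.0625
Var(Y) = (-2)²*4 + 3²*0.0625
= 4*4 + 9*0.0625 = 16.5625

16.5625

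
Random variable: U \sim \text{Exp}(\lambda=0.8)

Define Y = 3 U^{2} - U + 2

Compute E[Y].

E[Y] = 3*E[U²] - 1*E[U] + 2
E[U] = 1.25
E[U²] = Var(U) + (E[U])² = 1.5625 + 1.5625 = 3.125
E[Y] = 3*3.125 - 1*1.25 + 2 = 10.125

10.125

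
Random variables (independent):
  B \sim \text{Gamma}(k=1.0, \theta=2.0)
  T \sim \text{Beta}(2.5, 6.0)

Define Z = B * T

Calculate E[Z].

For independent RVs: E[XY] = E[X]*E[Y]
E[B] = 2
E[T] = 0.29411765
E[Z] = 2 * 0.29411765 = 0.58823529

0.58823529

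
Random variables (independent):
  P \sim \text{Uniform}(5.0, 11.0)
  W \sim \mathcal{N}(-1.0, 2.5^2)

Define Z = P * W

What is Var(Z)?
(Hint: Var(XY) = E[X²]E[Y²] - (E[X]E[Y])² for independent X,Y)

Var(XY) = E[X²]E[Y²] - (E[X]E[Y])²
E[P] = 8, Var(P) = 3
E[W] = -1, Var(W) = 6.25
E[P²] = 3 + 8² = 67
E[W²] = 6.25 + (-1)² = 7.25
Var(Z) = 67*7.25 - (8*(-1))²
= 485.75 - 64 = 421.75

421.75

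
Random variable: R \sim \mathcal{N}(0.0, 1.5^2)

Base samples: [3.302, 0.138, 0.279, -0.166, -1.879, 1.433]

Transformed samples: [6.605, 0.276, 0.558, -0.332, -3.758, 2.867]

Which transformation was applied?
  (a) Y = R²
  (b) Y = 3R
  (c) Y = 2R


Checking option (c) Y = 2R:
  R = 3.302 -> Y = 6.605 ✓
  R = 0.138 -> Y = 0.276 ✓
  R = 0.279 -> Y = 0.558 ✓
All samples match this transformation.

(c) 2R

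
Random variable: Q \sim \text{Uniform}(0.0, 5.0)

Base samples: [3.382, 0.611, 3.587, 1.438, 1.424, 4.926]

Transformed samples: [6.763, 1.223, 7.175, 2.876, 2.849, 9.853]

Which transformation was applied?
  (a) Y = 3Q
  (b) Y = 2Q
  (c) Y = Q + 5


Checking option (b) Y = 2Q:
  Q = 3.382 -> Y = 6.763 ✓
  Q = 0.611 -> Y = 1.223 ✓
  Q = 3.587 -> Y = 7.175 ✓
All samples match this transformation.

(b) 2Q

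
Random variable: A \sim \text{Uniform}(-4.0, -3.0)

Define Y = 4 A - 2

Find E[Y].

For Y = 4A - 2:
E[Y] = 4 * E[A] - 2
E[A] = (-4 - 3)/2 = -3.5
E[Y] = 4 * (-3.5) - 2 = -16

-16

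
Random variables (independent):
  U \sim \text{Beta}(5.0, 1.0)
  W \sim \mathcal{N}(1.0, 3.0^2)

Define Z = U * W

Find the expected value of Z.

For independent RVs: E[XY] = E[X]*E[Y]
E[U] = 0.83333333
E[W] = 1
E[Z] = 0.83333333 * 1 = 0.83333333

0.83333333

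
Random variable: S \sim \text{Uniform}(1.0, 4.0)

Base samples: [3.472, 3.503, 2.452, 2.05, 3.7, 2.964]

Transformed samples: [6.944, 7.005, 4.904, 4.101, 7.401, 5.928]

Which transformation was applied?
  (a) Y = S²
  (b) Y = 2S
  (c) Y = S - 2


Checking option (b) Y = 2S:
  S = 3.472 -> Y = 6.944 ✓
  S = 3.503 -> Y = 7.005 ✓
  S = 2.452 -> Y = 4.904 ✓
All samples match this transformation.

(b) 2S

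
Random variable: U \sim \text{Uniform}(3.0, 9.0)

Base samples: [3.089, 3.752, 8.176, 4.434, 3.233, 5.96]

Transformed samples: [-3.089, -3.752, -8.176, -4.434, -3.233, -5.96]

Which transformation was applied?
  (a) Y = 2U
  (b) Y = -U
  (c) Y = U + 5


Checking option (b) Y = -U:
  U = 3.089 -> Y = -3.089 ✓
  U = 3.752 -> Y = -3.752 ✓
  U = 8.176 -> Y = -8.176 ✓
All samples match this transformation.

(b) -U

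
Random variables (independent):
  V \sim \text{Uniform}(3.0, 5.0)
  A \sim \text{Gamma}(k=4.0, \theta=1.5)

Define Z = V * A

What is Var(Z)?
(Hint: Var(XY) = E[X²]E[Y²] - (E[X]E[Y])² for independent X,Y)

Var(XY) = E[X²]E[Y²] - (E[X]E[Y])²
E[V] = 4, Var(V) = 0.33333333
E[A] = 6, Var(A) = 9
E[V²] = 0.33333333 + 4² = 16.333333
E[A²] = 9 + 6² = 45
Var(Z) = 16.333333*45 - (4*6)²
= 735 - 576 = 159

159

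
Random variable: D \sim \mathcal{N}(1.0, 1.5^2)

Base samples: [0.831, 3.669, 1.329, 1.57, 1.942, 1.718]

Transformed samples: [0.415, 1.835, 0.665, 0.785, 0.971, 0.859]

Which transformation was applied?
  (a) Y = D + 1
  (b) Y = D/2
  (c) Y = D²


Checking option (b) Y = D/2:
  D = 0.831 -> Y = 0.415 ✓
  D = 3.669 -> Y = 1.835 ✓
  D = 1.329 -> Y = 0.665 ✓
All samples match this transformation.

(b) D/2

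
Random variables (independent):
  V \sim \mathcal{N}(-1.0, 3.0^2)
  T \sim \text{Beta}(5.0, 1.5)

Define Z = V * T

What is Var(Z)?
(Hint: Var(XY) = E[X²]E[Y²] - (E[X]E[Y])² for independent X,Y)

Var(XY) = E[X²]E[Y²] - (E[X]E[Y])²
E[V] = -1, Var(V) = 9
E[T] = 0.76923077, Var(T) = 0.023668639
E[V²] = 9 + (-1)² = 10
E[T²] = 0.023668639 + 0.76923077² = 0.61538462
Var(Z) = 10*0.61538462 - (-1*0.76923077)²
= 6.1538462 - 0.59171598 = 5.5621302

5.5621302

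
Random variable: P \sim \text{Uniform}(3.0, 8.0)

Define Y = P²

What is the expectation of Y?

Using E[X²] = Var(X) + (E[X])²:
E[P] = 5.5
Var(P) = (8 - 3)^2/12 = 2.0833333
E[P²] = 2.0833333 + 5.5² = 2.0833333 + 30.25 = 32.333333

32.333333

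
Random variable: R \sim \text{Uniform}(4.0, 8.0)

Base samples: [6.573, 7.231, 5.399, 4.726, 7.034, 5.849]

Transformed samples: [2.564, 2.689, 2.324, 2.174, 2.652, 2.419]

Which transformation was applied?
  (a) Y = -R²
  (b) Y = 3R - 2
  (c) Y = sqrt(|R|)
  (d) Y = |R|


Checking option (c) Y = sqrt(|R|):
  R = 6.573 -> Y = 2.564 ✓
  R = 7.231 -> Y = 2.689 ✓
  R = 5.399 -> Y = 2.324 ✓
All samples match this transformation.

(c) sqrt(|R|)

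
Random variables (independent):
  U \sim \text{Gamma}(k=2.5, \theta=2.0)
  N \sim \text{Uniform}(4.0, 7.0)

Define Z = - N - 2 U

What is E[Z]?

E[Z] = -2*E[U] - 1*E[N]
E[U] = 5
E[N] = 5.5
E[Z] = -2*5 - 1*5.5 = -15.5

-15.5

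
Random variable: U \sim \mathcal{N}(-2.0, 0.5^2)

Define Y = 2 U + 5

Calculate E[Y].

For Y = 2U + 5:
E[Y] = 2 * E[U] + 5
E[U] = -2.0 = -2
E[Y] = 2 * (-2) + 5 = 1

1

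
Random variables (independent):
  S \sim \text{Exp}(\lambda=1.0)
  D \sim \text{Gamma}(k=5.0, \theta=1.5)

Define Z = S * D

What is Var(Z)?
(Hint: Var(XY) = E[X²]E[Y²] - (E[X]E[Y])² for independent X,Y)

Var(XY) = E[X²]E[Y²] - (E[X]E[Y])²
E[S] = 1, Var(S) = 1
E[D] = 7.5, Var(D) = 11.25
E[S²] = 1 + 1² = 2
E[D²] = 11.25 + 7.5² = 67.5
Var(Z) = 2*67.5 - (1*7.5)²
= 135 - 56.25 = 78.75

78.75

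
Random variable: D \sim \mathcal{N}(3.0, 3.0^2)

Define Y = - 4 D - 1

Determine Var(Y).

For Y = aD + b: Var(Y) = a² * Var(D)
Var(D) = 3.0^2 = 9
Var(Y) = (-4)² * 9 = 16 * 9 = 144

144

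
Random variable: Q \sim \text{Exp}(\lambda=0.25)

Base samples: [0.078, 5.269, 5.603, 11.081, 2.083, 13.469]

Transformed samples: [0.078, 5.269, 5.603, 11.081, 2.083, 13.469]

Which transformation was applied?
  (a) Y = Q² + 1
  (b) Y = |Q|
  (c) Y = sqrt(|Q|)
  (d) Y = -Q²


Checking option (b) Y = |Q|:
  Q = 0.078 -> Y = 0.078 ✓
  Q = 5.269 -> Y = 5.269 ✓
  Q = 5.603 -> Y = 5.603 ✓
All samples match this transformation.

(b) |Q|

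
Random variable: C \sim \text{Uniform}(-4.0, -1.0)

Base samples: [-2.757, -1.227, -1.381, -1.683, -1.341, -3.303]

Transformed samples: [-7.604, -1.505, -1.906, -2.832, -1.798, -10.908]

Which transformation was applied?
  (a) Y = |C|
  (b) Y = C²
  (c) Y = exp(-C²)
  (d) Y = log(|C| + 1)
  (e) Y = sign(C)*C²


Checking option (e) Y = sign(C)*C²:
  C = -2.757 -> Y = -7.604 ✓
  C = -1.227 -> Y = -1.505 ✓
  C = -1.381 -> Y = -1.906 ✓
All samples match this transformation.

(e) sign(C)*C²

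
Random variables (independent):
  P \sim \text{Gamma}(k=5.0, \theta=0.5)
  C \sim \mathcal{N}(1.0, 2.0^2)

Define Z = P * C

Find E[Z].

For independent RVs: E[XY] = E[X]*E[Y]
E[P] = 2.5
E[C] = 1
E[Z] = 2.5 * 1 = 2.5

2.5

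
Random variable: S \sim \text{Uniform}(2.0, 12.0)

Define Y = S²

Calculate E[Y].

E[S²] = Var(S) + (E[S])² = 8.3333333 + 49 = 57.333333

57.333333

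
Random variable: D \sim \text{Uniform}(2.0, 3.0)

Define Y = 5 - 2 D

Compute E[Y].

For Y = -2D + 5:
E[Y] = -2 * E[D] + 5
E[D] = (2 + 3)/2 = 2.5
E[Y] = -2 * 2.5 + 5 = 0

0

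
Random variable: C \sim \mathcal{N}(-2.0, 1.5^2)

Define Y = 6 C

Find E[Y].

For Y = 6C:
E[Y] = 6 * E[C]
E[C] = -2.0 = -2
E[Y] = 6 * (-2) = -12

-12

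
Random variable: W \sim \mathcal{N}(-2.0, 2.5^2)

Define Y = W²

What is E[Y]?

E[W²] = Var(W) + (E[W])² = 6.25 + 4 = 10.25

10.25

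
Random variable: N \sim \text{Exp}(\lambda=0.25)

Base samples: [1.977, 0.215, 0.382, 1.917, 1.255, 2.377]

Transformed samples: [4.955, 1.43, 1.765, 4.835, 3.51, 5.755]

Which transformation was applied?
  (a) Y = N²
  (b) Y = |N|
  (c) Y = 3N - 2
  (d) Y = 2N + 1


Checking option (d) Y = 2N + 1:
  N = 1.977 -> Y = 4.955 ✓
  N = 0.215 -> Y = 1.43 ✓
  N = 0.382 -> Y = 1.765 ✓
All samples match this transformation.

(d) 2N + 1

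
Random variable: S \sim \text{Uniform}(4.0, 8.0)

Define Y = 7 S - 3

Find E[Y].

For Y = 7S - 3:
E[Y] = 7 * E[S] - 3
E[S] = (4 + 8)/2 = 6
E[Y] = 7 * 6 - 3 = 39

39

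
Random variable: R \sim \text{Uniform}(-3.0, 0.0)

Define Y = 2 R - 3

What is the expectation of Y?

For Y = 2R - 3:
E[Y] = 2 * E[R] - 3
E[R] = (-3 + 0)/2 = -1.5
E[Y] = 2 * (-1.5) - 3 = -6

-6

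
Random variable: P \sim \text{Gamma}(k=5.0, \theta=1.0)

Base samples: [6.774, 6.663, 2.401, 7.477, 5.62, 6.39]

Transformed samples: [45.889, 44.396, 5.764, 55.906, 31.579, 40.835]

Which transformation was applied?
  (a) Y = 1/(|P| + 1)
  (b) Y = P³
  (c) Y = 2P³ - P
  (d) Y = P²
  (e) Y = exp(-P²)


Checking option (d) Y = P²:
  P = 6.774 -> Y = 45.889 ✓
  P = 6.663 -> Y = 44.396 ✓
  P = 2.401 -> Y = 5.764 ✓
All samples match this transformation.

(d) P²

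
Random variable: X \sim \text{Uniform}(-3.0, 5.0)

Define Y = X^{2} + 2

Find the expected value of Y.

E[Y] = 1*E[X²] + 2
E[X] = 1
E[X²] = Var(X) + (E[X])² = 5.3333333 + 1 = 6.3333333
E[Y] = 1*6.3333333 + 2 = 8.3333333

8.3333333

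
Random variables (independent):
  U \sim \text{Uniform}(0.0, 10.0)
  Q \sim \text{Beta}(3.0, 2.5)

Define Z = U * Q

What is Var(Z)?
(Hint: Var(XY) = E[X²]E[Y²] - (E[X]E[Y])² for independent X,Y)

Var(XY) = E[X²]E[Y²] - (E[X]E[Y])²
E[U] = 5, Var(U) = 8.3333333
E[Q] = 0.54545455, Var(Q) = 0.038143675
E[U²] = 8.3333333 + 5² = 33.333333
E[Q²] = 0.038143675 + 0.54545455² = 0.33566434
Var(Z) = 33.333333*0.33566434 - (5*0.54545455)²
= 11.188811 - 7.4380165 = 3.7507947

3.7507947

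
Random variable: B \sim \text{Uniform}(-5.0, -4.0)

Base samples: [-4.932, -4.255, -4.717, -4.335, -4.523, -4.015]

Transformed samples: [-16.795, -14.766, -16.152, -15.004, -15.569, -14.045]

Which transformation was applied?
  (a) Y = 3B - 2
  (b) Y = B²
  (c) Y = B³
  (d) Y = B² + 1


Checking option (a) Y = 3B - 2:
  B = -4.932 -> Y = -16.795 ✓
  B = -4.255 -> Y = -14.766 ✓
  B = -4.717 -> Y = -16.152 ✓
All samples match this transformation.

(a) 3B - 2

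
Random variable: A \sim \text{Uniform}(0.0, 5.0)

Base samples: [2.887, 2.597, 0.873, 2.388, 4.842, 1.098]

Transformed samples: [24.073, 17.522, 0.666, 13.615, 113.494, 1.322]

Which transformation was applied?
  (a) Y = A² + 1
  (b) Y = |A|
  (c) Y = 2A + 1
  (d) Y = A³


Checking option (d) Y = A³:
  A = 2.887 -> Y = 24.073 ✓
  A = 2.597 -> Y = 17.522 ✓
  A = 0.873 -> Y = 0.666 ✓
All samples match this transformation.

(d) A³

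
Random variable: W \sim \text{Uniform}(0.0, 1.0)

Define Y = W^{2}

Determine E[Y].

E[Y] = 1*E[W²]
E[W] = 0.5
E[W²] = Var(W) + (E[W])² = 0.083333333 + 0.25 = 0.33333333
E[Y] = 1*0.33333333 = 0.33333333

0.33333333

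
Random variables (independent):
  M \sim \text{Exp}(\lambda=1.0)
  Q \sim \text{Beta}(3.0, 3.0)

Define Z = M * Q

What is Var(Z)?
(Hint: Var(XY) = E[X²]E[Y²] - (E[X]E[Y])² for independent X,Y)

Var(XY) = E[X²]E[Y²] - (E[X]E[Y])²
E[M] = 1, Var(M) = 1
E[Q] = 0.5, Var(Q) = 0.035714286
E[M²] = 1 + 1² = 2
E[Q²] = 0.035714286 + 0.5² = 0.28571429
Var(Z) = 2*0.28571429 - (1*0.5)²
= 0.57142857 - 0.25 = 0.32142857

0.32142857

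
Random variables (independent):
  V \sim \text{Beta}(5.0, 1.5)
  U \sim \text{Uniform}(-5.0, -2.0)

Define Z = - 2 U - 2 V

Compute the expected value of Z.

E[Z] = -2*E[V] - 2*E[U]
E[V] = 0.76923077
E[U] = -3.5
E[Z] = -2*0.76923077 - 2*(-3.5) = 5.4615385

5.4615385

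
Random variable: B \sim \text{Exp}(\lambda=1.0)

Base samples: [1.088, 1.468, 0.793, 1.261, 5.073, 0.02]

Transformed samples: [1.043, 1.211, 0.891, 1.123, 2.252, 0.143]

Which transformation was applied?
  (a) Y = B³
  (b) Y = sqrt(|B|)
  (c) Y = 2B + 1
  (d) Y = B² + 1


Checking option (b) Y = sqrt(|B|):
  B = 1.088 -> Y = 1.043 ✓
  B = 1.468 -> Y = 1.211 ✓
  B = 0.793 -> Y = 0.891 ✓
All samples match this transformation.

(b) sqrt(|B|)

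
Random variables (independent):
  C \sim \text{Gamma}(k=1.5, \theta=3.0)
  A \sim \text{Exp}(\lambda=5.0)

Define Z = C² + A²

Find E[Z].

E[Z] = E[C²] + E[A²]
E[C²] = Var(C) + E[C]² = 13.5 + 20.25 = 33.75
E[A²] = Var(A) + E[A]² = 0.04 + 0.04 = 0.08
E[Z] = 33.75 + 0.08 = 33.83

33.83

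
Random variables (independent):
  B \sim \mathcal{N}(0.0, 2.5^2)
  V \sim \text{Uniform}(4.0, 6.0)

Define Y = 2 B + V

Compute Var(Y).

For independent RVs: Var(aX + bY) = a²Var(X) + b²Var(Y)
Var(B) = 6.25
Var(V) = 0.33333333
Var(Y) = 2²*6.25 + 1²*0.33333333
= 4*6.25 + 1*0.33333333 = 25.333333

25.333333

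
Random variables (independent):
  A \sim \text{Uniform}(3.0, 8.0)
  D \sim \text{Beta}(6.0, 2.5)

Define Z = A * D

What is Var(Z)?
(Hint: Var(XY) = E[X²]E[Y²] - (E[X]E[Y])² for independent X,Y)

Var(XY) = E[X²]E[Y²] - (E[X]E[Y])²
E[A] = 5.5, Var(A) = 2.0833333
E[D] = 0.70588235, Var(D) = 0.021853943
E[A²] = 2.0833333 + 5.5² = 32.333333
E[D²] = 0.021853943 + 0.70588235² = 0.52012384
Var(Z) = 32.333333*0.52012384 - (5.5*0.70588235)²
= 16.817337 - 15.072664 = 1.7446731

1.7446731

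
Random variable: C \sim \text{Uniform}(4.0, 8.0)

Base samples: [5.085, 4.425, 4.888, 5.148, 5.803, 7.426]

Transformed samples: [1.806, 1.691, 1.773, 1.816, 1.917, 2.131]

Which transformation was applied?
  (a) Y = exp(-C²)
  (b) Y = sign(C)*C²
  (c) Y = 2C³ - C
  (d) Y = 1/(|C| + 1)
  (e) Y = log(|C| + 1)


Checking option (e) Y = log(|C| + 1):
  C = 5.085 -> Y = 1.806 ✓
  C = 4.425 -> Y = 1.691 ✓
  C = 4.888 -> Y = 1.773 ✓
All samples match this transformation.

(e) log(|C| + 1)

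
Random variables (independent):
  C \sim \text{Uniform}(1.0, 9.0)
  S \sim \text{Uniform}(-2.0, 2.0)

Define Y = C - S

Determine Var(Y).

For independent RVs: Var(aX + bY) = a²Var(X) + b²Var(Y)
Var(C) = 5.3333333
Var(S) = 1.3333333
Var(Y) = 1²*5.3333333 + (-1)²*1.3333333
= 1*5.3333333 + 1*1.3333333 = 6.6666667

6.6666667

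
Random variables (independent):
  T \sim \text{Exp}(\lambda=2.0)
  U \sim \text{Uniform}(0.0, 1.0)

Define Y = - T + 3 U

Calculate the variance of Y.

For independent RVs: Var(aX + bY) = a²Var(X) + b²Var(Y)
Var(T) = 0.25
Var(U) = 0.083333333
Var(Y) = (-1)²*0.25 + 3²*0.083333333
= 1*0.25 + 9*0.083333333 = 1

1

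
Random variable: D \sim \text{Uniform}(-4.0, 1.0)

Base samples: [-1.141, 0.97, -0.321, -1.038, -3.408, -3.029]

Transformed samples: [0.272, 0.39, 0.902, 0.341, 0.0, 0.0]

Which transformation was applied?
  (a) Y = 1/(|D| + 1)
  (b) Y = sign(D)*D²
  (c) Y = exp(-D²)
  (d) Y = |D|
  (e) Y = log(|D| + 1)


Checking option (c) Y = exp(-D²):
  D = -1.141 -> Y = 0.272 ✓
  D = 0.97 -> Y = 0.39 ✓
  D = -0.321 -> Y = 0.902 ✓
All samples match this transformation.

(c) exp(-D²)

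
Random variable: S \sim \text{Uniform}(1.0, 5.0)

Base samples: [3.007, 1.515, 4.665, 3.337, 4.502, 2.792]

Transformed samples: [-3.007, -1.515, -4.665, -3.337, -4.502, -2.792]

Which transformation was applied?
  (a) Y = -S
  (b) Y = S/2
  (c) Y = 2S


Checking option (a) Y = -S:
  S = 3.007 -> Y = -3.007 ✓
  S = 1.515 -> Y = -1.515 ✓
  S = 4.665 -> Y = -4.665 ✓
All samples match this transformation.

(a) -S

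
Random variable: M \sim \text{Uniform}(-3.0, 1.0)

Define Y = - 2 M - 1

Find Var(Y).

For Y = aM + b: Var(Y) = a² * Var(M)
Var(M) = (1 + 3)^2/12 = 1.3333333
Var(Y) = (-2)² * 1.3333333 = 4 * 1.3333333 = 5.3333333

5.3333333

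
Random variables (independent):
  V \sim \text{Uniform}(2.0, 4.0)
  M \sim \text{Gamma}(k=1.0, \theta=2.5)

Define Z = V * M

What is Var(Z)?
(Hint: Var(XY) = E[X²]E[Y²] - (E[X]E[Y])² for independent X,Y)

Var(XY) = E[X²]E[Y²] - (E[X]E[Y])²
E[V] = 3, Var(V) = 0.33333333
E[M] = 2.5, Var(M) = 6.25
E[V²] = 0.33333333 + 3² = 9.3333333
E[M²] = 6.25 + 2.5² = 12.5
Var(Z) = 9.3333333*12.5 - (3*2.5)²
= 116.66667 - 56.25 = 60.416667

60.416667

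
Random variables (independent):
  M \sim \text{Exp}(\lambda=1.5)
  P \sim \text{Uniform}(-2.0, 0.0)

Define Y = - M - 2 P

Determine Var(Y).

For independent RVs: Var(aX + bY) = a²Var(X) + b²Var(Y)
Var(M) = 0.44444444
Var(P) = 0.33333333
Var(Y) = (-1)²*0.44444444 + (-2)²*0.33333333
= 1*0.44444444 + 4*0.33333333 = 1.7777778

1.7777778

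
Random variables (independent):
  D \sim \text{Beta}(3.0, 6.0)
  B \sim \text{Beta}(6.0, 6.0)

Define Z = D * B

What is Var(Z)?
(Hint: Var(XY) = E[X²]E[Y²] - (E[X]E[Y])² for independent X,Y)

Var(XY) = E[X²]E[Y²] - (E[X]E[Y])²
E[D] = 0.33333333, Var(D) = 0.022222222
E[B] = 0.5, Var(B) = 0.019230769
E[D²] = 0.022222222 + 0.33333333² = 0.13333333
E[B²] = 0.019230769 + 0.5² = 0.26923077
Var(Z) = 0.13333333*0.26923077 - (0.33333333*0.5)²
= 0.035897436 - 0.027777778 = 0.0081196581

0.0081196581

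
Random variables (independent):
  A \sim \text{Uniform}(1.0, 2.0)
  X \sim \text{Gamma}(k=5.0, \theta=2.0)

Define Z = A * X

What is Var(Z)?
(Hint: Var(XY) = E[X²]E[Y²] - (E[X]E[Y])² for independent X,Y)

Var(XY) = E[X²]E[Y²] - (E[X]E[Y])²
E[A] = 1.5, Var(A) = 0.083333333
E[X] = 10, Var(X) = 20
E[A²] = 0.083333333 + 1.5² = 2.3333333
E[X²] = 20 + 10² = 120
Var(Z) = 2.3333333*120 - (1.5*10)²
= 280 - 225 = 55

55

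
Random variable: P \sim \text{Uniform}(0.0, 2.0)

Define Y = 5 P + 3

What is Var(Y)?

For Y = aP + b: Var(Y) = a² * Var(P)
Var(P) = (2 - 0)^2/12 = 0.33333333
Var(Y) = 5² * 0.33333333 = 25 * 0.33333333 = 8.3333333

8.3333333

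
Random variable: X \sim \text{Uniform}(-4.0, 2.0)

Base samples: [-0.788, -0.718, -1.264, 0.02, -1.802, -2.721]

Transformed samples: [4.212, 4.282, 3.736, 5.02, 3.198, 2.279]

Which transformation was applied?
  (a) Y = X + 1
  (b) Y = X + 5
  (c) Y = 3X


Checking option (b) Y = X + 5:
  X = -0.788 -> Y = 4.212 ✓
  X = -0.718 -> Y = 4.282 ✓
  X = -1.264 -> Y = 3.736 ✓
All samples match this transformation.

(b) X + 5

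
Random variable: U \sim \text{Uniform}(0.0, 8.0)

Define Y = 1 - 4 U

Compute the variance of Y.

For Y = aU + b: Var(Y) = a² * Var(U)
Var(U) = (8 - 0)^2/12 = 5.3333333
Var(Y) = (-4)² * 5.3333333 = 16 * 5.3333333 = 85.333333

85.333333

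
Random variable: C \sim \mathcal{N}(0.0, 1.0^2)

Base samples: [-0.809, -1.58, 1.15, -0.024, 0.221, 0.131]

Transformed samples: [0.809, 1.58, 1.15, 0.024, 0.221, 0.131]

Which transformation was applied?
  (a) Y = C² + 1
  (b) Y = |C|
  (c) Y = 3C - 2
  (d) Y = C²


Checking option (b) Y = |C|:
  C = -0.809 -> Y = 0.809 ✓
  C = -1.58 -> Y = 1.58 ✓
  C = 1.15 -> Y = 1.15 ✓
All samples match this transformation.

(b) |C|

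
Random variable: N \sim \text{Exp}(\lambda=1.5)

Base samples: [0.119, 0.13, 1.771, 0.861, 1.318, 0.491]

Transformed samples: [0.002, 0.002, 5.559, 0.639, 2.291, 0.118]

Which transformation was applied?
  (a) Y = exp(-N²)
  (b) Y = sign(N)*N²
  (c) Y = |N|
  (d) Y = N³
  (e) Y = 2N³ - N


Checking option (d) Y = N³:
  N = 0.119 -> Y = 0.002 ✓
  N = 0.13 -> Y = 0.002 ✓
  N = 1.771 -> Y = 5.559 ✓
All samples match this transformation.

(d) N³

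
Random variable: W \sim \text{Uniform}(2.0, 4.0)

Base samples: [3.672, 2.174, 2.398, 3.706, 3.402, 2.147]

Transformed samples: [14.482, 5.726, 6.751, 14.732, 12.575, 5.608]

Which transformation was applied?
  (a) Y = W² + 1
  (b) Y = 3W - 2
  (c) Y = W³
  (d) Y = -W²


Checking option (a) Y = W² + 1:
  W = 3.672 -> Y = 14.482 ✓
  W = 2.174 -> Y = 5.726 ✓
  W = 2.398 -> Y = 6.751 ✓
All samples match this transformation.

(a) W² + 1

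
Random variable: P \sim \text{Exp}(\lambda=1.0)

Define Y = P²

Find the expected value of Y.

E[P²] = Var(P) + (E[P])² = 1 + 1 = 2

2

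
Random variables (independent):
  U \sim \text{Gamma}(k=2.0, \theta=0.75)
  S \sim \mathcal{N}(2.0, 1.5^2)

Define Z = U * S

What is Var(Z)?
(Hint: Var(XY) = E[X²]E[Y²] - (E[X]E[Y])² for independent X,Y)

Var(XY) = E[X²]E[Y²] - (E[X]E[Y])²
E[U] = 1.5, Var(U) = 1.125
E[S] = 2, Var(S) = 2.25
E[U²] = 1.125 + 1.5² = 3.375
E[S²] = 2.25 + 2² = 6.25
Var(Z) = 3.375*6.25 - (1.5*2)²
= 21.09375 - 9 = 12.09375

12.09375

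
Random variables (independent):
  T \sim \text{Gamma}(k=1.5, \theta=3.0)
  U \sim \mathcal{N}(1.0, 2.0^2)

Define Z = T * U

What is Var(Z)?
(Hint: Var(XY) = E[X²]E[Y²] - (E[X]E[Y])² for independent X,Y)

Var(XY) = E[X²]E[Y²] - (E[X]E[Y])²
E[T] = 4.5, Var(T) = 13.5
E[U] = 1, Var(U) = 4
E[T²] = 13.5 + 4.5² = 33.75
E[U²] = 4 + 1² = 5
Var(Z) = 33.75*5 - (4.5*1)²
= 168.75 - 20.25 = 148.5

148.5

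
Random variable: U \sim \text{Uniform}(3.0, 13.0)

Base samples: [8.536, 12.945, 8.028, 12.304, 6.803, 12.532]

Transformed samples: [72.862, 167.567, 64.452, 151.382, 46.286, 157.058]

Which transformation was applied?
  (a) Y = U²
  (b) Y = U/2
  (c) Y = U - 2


Checking option (a) Y = U²:
  U = 8.536 -> Y = 72.862 ✓
  U = 12.945 -> Y = 167.567 ✓
  U = 8.028 -> Y = 64.452 ✓
All samples match this transformation.

(a) U²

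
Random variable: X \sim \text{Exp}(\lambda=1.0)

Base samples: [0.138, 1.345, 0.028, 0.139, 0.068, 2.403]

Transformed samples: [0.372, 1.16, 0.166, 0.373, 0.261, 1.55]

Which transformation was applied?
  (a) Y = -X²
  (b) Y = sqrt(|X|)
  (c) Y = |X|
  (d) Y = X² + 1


Checking option (b) Y = sqrt(|X|):
  X = 0.138 -> Y = 0.372 ✓
  X = 1.345 -> Y = 1.16 ✓
  X = 0.028 -> Y = 0.166 ✓
All samples match this transformation.

(b) sqrt(|X|)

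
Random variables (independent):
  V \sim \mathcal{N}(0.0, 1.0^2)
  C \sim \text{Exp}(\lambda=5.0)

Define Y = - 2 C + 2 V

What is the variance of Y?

For independent RVs: Var(aX + bY) = a²Var(X) + b²Var(Y)
Var(V) = 1
Var(C) = 0.04
Var(Y) = 2²*1 + (-2)²*0.04
= 4*1 + 4*0.04 = 4.16

4.16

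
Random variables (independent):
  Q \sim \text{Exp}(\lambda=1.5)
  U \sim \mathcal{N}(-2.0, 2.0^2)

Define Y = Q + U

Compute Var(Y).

For independent RVs: Var(aX + bY) = a²Var(X) + b²Var(Y)
Var(Q) = 0.44444444
Var(U) = 4
Var(Y) = 1²*0.44444444 + 1²*4
= 1*0.44444444 + 1*4 = 4.4444444

4.4444444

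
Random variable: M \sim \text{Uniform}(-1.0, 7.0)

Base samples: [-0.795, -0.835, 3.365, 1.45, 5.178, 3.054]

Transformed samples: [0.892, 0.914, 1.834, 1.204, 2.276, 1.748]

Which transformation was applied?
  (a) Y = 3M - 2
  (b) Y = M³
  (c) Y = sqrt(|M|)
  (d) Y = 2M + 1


Checking option (c) Y = sqrt(|M|):
  M = -0.795 -> Y = 0.892 ✓
  M = -0.835 -> Y = 0.914 ✓
  M = 3.365 -> Y = 1.834 ✓
All samples match this transformation.

(c) sqrt(|M|)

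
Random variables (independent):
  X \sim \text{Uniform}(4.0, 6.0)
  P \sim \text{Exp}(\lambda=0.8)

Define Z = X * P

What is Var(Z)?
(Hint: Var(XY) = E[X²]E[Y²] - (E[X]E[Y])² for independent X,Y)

Var(XY) = E[X²]E[Y²] - (E[X]E[Y])²
E[X] = 5, Var(X) = 0.33333333
E[P] = 1.25, Var(P) = 1.5625
E[X²] = 0.33333333 + 5² = 25.333333
E[P²] = 1.5625 + 1.25² = 3.125
Var(Z) = 25.333333*3.125 - (5*1.25)²
= 79.166667 - 39.0625 = 40.104167

40.104167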